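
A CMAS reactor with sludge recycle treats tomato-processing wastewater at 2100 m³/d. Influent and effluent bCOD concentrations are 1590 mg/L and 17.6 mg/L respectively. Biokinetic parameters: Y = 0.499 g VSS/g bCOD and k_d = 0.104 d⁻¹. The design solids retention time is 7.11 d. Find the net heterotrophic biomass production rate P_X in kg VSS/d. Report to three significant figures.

P_X ≈ 947 kg VSS/d

Y_obs = Y / (1 + k_d θ_c) = 0.499 / (1 + 0.104 × 7.11) = 0.499 / 1.739 = 0.2869.
Substrate removed = Q·(S₀ − S) = 2100 m³/d × (1590 − 17.6) g/m³ = 3.3×10^6 g/d = 3302 kg/d.
Biomass produced: P_X = Y_obs·Q·ΔS = 0.2869 × 3302 ≈ 947.3 kg VSS/d.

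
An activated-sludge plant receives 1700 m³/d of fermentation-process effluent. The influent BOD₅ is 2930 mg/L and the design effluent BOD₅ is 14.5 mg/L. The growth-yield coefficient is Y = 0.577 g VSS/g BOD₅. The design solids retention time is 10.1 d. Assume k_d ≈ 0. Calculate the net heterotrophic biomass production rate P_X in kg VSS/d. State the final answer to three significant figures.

Since k_d ≈ 0, Y_obs = Y = 0.577 g VSS/g BOD₅.
ΔS = 2930 − 14.5 = 2916 mg/L, so the substrate removal rate is 1700 × 2916/1000 = 4956 kg BOD₅/d.
Biomass produced: P_X = Y_obs·Q·ΔS = 0.5770 × 4956 ≈ 2860 kg VSS/d.

P_X ≈ 2860 kg VSS/d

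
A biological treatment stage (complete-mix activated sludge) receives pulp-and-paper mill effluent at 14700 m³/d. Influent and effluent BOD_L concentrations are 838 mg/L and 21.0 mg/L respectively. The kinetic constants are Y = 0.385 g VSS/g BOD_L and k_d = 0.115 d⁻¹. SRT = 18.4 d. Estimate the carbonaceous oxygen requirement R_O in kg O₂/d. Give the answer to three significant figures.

R_O ≈ 9900 kg O₂/d

Correct the yield for decay: Y_obs = Y/(1 + k_d θ_c) = 0.385 / (1 + 0.115 × 18.4) = 0.385 / 3.116 = 0.1236.
Mass of BOD_L removed per day: Q(S₀ − S) = 14700 × 817.0 g/m³ = 12010 kg/d.
P_X = Y_obs·Q·(S₀ − S) = 0.1236 × 12010 = 1484 kg VSS/d.
R_O = Q·(S₀ − S) − 1.42·P_X = 12010 − 1.42 × 1484 = 9903 kg O₂/d.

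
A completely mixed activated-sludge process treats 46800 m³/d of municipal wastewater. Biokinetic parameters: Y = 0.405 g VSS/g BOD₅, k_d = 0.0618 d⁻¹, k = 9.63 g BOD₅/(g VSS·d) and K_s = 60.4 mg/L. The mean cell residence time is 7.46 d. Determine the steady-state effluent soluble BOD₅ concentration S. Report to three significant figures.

S ≈ 3.19 mg/L

From the Monod/SRT balance for a CMAS, S = K_s·(1+k_d θ_c)/[θ_c·(Y k − k_d) − 1] = 60.4 × (1 + 0.0618 × 7.46) / [7.46 × (0.405 × 9.63 − 0.0618) − 1] = 88.25 / 27.63 = 3.193 mg/L.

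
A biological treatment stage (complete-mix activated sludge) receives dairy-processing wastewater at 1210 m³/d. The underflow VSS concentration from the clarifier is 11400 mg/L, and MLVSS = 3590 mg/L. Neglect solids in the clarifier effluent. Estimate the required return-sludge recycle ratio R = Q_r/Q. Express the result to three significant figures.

R ≈ 0.460

Solids balance on the clarifier gives (1+R)X = R·X_r, so R = X/(X_r − X) = 3590 / (11400 − 3590) = 0.4597.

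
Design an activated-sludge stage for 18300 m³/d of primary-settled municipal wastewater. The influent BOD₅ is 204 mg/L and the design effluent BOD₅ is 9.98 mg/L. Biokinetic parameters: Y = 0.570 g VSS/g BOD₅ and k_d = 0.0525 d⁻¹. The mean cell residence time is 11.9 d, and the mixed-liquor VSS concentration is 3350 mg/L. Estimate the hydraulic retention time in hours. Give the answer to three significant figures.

From the SRT design equation V = Y Q (S₀−S) θ_c / [X (1 + k_d θ_c)] = 0.570 × 18300 × (204 − 9.98) × 11.9 / [3350 × (1 + 0.0525 × 11.9)] = 2.41×10^7 / 5443 = 4425 m³.
HRT = V/Q = 4425 m³ / 18300 m³·d⁻¹ = 0.2418 d × 24 = 5.803 h.

τ ≈ 5.80 h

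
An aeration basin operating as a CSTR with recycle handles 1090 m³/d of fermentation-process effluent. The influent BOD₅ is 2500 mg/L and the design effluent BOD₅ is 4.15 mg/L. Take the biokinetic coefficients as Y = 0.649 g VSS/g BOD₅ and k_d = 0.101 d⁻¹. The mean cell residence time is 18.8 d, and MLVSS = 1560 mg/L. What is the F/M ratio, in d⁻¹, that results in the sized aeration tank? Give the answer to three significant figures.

F/M ≈ 0.238 d⁻¹

From the SRT design equation V = Y Q (S₀−S) θ_c / [X (1 + k_d θ_c)] = 0.649 × 1090 × (2500 − 4.15) × 18.8 / [1560 × (1 + 0.101 × 18.8)] = 3.32×10^7 / 4522 = 7340 m³.
Food-to-microorganism ratio F/M = Q S₀ / (V X) = 1090 × 2500 / (7340 × 1560) = 0.2380 d⁻¹.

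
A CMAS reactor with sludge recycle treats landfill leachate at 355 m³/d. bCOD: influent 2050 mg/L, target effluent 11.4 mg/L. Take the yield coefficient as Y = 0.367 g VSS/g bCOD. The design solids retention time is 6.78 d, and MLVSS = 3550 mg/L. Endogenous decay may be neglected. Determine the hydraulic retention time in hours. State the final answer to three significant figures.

V·X = Y·Q·ΔS·θ_c gives V = 0.367 × 355 × (2050 − 11.4) × 6.78 / 3550 = 507.3 m³.
HRT = V/Q = 507.3 m³ / 355 m³·d⁻¹ = 1.429 d × 24 = 34.29 h.

τ ≈ 34.3 h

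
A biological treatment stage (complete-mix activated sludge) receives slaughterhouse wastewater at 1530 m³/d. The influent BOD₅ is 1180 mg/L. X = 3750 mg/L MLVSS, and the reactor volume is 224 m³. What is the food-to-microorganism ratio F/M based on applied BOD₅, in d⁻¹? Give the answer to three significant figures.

F/M ≈ 2.15 d⁻¹

F/M = Q·S₀ / (V·X) = 1530 × 1180 / (224.0 × 3750) = 2.149 g BOD₅·(g VSS·d)⁻¹.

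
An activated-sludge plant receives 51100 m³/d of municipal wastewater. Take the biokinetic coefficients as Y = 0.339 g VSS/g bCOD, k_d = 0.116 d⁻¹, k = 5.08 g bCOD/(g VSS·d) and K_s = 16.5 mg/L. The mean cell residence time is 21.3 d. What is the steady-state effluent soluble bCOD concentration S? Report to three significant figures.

S ≈ 1.72 mg/L

From the Monod/SRT balance for a CMAS, S = K_s·(1+k_d θ_c)/[θ_c·(Y k − k_d) − 1] = 16.5 × (1 + 0.116 × 21.3) / [21.3 × (0.339 × 5.08 − 0.116) − 1] = 57.27 / 33.21 = 1.724 mg/L.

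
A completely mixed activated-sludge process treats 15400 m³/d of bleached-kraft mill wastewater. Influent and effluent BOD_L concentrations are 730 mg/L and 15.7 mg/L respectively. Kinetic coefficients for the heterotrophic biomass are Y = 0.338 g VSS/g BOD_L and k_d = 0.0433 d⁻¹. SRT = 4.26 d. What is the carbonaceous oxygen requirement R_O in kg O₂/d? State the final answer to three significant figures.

R_O ≈ 6540 kg O₂/d

Correct the yield for decay: Y_obs = Y/(1 + k_d θ_c) = 0.338 / (1 + 0.0433 × 4.26) = 0.338 / 1.184 = 0.2854.
Mass of BOD_L removed per day: Q(S₀ − S) = 15400 × 714.3 g/m³ = 11000 kg/d.
Biomass synthesised: P_X = Y_obs × 11000 = 3139 kg VSS/d.
Carbonaceous O₂ demand = substrate oxidised − cell-mass equivalent = 11000 − 1.42 × 3139 = 6543 kg O₂/d.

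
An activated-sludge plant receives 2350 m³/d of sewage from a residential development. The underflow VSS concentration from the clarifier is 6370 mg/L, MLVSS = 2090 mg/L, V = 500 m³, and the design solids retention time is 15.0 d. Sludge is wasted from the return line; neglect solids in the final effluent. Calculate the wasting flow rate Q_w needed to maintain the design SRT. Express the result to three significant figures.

Q_w ≈ 10.9 m³/d

Q_w = (V·X)/(θ_c X_r) = 500.0 × 2090 / (15.0 × 6370) = 10.94 m³/d.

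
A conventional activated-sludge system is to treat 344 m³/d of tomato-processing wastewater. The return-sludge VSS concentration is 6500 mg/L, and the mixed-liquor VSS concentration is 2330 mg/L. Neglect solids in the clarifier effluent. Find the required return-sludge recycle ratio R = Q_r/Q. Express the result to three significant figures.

R ≈ 0.559

Mass balance around the secondary clarifier (neglecting effluent solids): R = X / (X_r − X) = 2330 / (6500 − 2330) = 0.5588.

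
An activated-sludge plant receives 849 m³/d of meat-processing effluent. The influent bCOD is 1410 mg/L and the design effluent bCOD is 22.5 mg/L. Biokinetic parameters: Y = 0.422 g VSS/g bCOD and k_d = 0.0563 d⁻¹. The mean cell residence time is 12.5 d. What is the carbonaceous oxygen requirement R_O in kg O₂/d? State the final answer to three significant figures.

Correct the yield for decay: Y_obs = Y/(1 + k_d θ_c) = 0.422 / (1 + 0.0563 × 12.5) = 0.422 / 1.704 = 0.2477.
Mass of bCOD removed per day: Q(S₀ − S) = 849 × 1388 g/m³ = 1178 kg/d.
Biomass synthesised: P_X = Y_obs × 1178 = 291.8 kg VSS/d.
R_O = Q·(S₀ − S) − 1.42·P_X = 1178 − 1.42 × 291.8 = 763.7 kg O₂/d.

R_O ≈ 764 kg O₂/d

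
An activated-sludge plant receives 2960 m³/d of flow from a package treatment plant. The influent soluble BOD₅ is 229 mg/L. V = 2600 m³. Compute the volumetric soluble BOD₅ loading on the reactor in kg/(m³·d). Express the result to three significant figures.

Volumetric loading L_v = Q·S₀ / V = 2960 × 229 g/m³ / 2600 m³ = 260.7 g/(m³·d) = 0.2607 kg soluble BOD₅/(m³·d).

L_v ≈ 0.261 kg soluble BOD₅/(m³·d)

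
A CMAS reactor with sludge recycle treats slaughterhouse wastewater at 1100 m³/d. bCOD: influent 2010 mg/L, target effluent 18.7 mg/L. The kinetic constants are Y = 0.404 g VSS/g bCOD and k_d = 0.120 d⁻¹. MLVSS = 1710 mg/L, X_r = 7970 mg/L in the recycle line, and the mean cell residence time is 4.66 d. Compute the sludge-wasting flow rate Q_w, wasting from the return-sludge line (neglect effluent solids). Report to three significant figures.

Steady-state biomass mass balance: V·X·(1 + k_d·θ_c) = Y·Q·(S₀ − S)·θ_c, so V = 0.404 × 1100 × (2010 − 18.7) × 4.66 / [1710 × (1 + 0.120 × 4.66)] = 4.12×10^6 / 2666 = 1547 m³.
Q_w = (V·X)/(θ_c X_r) = 1547 × 1710 / (4.66 × 7970) = 71.21 m³/d.

Q_w ≈ 71.2 m³/d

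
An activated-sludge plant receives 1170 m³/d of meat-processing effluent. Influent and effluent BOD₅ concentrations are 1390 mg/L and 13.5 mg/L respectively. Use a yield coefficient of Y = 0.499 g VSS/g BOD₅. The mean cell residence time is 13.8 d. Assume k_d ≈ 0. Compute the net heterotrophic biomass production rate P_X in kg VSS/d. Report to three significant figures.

Since k_d ≈ 0, Y_obs = Y = 0.499 g VSS/g BOD₅.
Substrate removed = Q·(S₀ − S) = 1170 m³/d × (1390 − 13.5) g/m³ = 1.61×10^6 g/d = 1611 kg/d.
Biomass produced: P_X = Y_obs·Q·ΔS = 0.4990 × 1611 ≈ 803.6 kg VSS/d.

P_X ≈ 804 kg VSS/d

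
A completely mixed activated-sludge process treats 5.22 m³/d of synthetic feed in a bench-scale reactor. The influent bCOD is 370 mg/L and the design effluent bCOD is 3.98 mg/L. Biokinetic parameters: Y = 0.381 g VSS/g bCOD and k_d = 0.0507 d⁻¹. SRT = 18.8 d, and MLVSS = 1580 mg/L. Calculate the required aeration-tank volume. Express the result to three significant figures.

From the SRT design equation V = Y Q (S₀−S) θ_c / [X (1 + k_d θ_c)] = 0.381 × 5.22 × (370 − 3.98) × 18.8 / [1580 × (1 + 0.0507 × 18.8)] = 1.37×10^4 / 3086 = 4.435 m³.

V ≈ 4.43 m³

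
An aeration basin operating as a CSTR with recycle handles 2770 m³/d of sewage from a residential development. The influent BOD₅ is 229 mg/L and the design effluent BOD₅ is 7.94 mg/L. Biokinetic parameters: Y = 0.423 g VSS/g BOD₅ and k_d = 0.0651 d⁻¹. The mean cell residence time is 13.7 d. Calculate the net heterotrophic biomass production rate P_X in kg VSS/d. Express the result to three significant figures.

P_X ≈ 137 kg VSS/d

Correct the yield for decay: Y_obs = Y/(1 + k_d θ_c) = 0.423 / (1 + 0.0651 × 13.7) = 0.423 / 1.892 = 0.2236.
Q·(S₀ − S) = 2770 × (229 − 7.94) × 10⁻³ = 612.3 kg/d removed.
P_X = Y_obs · Q(S₀ − S) = 0.2236 × 612.3 = 136.9 kg VSS/d.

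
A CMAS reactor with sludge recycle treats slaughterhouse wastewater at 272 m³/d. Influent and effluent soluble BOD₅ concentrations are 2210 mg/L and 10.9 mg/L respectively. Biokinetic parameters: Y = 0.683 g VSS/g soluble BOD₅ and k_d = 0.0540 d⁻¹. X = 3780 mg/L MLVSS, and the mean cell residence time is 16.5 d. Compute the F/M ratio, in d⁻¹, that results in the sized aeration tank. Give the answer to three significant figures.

Steady-state biomass mass balance: V·X·(1 + k_d·θ_c) = Y·Q·(S₀ − S)·θ_c, so V = 0.683 × 272 × (2210 − 10.9) × 16.5 / [3780 × (1 + 0.0540 × 16.5)] = 6.74×10^6 / 7148 = 943.1 m³.
F/M = applied load / biomass = Q·S₀/(V·X) = 272 × 2210 / (943.1 × 3780) = 0.1686 d⁻¹.

F/M ≈ 0.169 d⁻¹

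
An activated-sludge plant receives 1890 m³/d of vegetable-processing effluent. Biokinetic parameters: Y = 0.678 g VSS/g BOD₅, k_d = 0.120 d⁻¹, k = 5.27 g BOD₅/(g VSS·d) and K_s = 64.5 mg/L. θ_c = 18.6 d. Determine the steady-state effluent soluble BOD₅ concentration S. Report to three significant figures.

For a completely mixed reactor with recycle the Lawrence–McCarty relation gives S = K_s·(1 + k_d·θ_c) / [θ_c·(Y·k − k_d) − 1] = 64.5 × (1 + 0.120 × 18.6) / [18.6 × (0.678 × 5.27 − 0.120) − 1] = 208.5 / 63.23 = 3.297 mg/L.

S ≈ 3.30 mg/L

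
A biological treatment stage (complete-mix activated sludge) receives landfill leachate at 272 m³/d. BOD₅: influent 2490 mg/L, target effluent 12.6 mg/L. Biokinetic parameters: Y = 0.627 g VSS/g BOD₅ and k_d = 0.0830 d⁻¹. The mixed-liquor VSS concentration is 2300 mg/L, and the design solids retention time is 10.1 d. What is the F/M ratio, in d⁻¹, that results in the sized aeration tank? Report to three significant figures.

F/M ≈ 0.292 d⁻¹

Rearranging the biomass balance for a CMAS with decay, V = Y·Q·ΔS·θ_c / [X·(1+k_d θ_c)] = 0.627 × 272 × (2490 − 12.6) × 10.1 / [2300 × (1 + 0.0830 × 10.1)] = 4.27×10^6 / 4228 = 1009 m³.
Food-to-microorganism ratio F/M = Q S₀ / (V X) = 272 × 2490 / (1009 × 2300) = 0.2918 d⁻¹.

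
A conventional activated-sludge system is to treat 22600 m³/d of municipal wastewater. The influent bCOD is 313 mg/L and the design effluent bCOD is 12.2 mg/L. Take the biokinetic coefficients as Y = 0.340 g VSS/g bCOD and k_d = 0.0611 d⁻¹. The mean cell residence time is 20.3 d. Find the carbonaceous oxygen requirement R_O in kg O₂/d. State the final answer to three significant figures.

R_O ≈ 5330 kg O₂/d

Observed yield with endogenous decay: Y_obs = Y / (1 + k_d·θ_c) = 0.340 / (1 + 0.0611 × 20.3) = 0.340 / 2.240 = 0.1518 g VSS/g bCOD.
Mass of bCOD removed per day: Q(S₀ − S) = 22600 × 300.8 g/m³ = 6798 kg/d.
Biomass synthesised: P_X = Y_obs × 6798 = 1032 kg VSS/d.
Carbonaceous O₂ demand = substrate oxidised − cell-mass equivalent = 6798 − 1.42 × 1032 = 5333 kg O₂/d.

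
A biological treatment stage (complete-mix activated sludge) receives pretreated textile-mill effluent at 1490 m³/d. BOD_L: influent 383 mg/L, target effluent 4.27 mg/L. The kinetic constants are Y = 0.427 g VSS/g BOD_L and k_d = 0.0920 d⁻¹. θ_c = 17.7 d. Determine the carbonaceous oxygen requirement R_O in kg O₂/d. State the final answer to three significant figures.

R_O ≈ 434 kg O₂/d

The observed yield is Y_obs = Y/(1 + k_d·θ_c) = 0.427 / (1 + 0.0920 × 17.7) = 0.427 / 2.628 = 0.1625 g VSS per g BOD_L removed.
Q·(S₀ − S) = 1490 × (383 − 4.27) × 10⁻³ = 564.3 kg/d removed.
Net sludge production P_X = 0.1625 × 564.3 = 91.68 kg VSS/d.
R_O = Q·ΔS − 1.42 P_X = 564.3 − 130.2 = 434.1 kg O₂/d.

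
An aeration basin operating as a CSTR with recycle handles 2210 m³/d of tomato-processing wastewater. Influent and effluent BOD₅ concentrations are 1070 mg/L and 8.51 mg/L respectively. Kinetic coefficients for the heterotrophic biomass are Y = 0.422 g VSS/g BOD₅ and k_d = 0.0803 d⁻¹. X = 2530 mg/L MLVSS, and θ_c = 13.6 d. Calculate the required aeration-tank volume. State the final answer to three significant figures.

V ≈ 2540 m³

Steady-state biomass mass balance: V·X·(1 + k_d·θ_c) = Y·Q·(S₀ − S)·θ_c, so V = 0.422 × 2210 × (1070 − 8.51) × 13.6 / [2530 × (1 + 0.0803 × 13.6)] = 1.35×10^7 / 5293 = 2544 m³.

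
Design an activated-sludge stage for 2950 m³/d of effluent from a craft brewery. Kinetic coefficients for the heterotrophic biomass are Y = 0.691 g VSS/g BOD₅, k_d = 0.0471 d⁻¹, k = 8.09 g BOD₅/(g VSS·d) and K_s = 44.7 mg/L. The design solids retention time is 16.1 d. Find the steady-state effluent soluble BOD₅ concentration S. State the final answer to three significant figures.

For a completely mixed reactor with recycle the Lawrence–McCarty relation gives S = K_s·(1 + k_d·θ_c) / [θ_c·(Y·k − k_d) − 1] = 44.7 × (1 + 0.0471 × 16.1) / [16.1 × (0.691 × 8.09 − 0.0471) − 1] = 78.60 / 88.24 = 0.8907 mg/L.

S ≈ 0.891 mg/L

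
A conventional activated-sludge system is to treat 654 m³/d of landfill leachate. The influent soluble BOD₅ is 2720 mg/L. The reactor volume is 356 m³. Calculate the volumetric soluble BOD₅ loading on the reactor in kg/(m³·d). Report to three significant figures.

Applied soluble BOD₅ load per unit volume = Q·S₀/V = (654 × 2720/1000)/356.0 = 4.997 kg soluble BOD₅·m⁻³·d⁻¹.

L_v ≈ 5.00 kg soluble BOD₅/(m³·d)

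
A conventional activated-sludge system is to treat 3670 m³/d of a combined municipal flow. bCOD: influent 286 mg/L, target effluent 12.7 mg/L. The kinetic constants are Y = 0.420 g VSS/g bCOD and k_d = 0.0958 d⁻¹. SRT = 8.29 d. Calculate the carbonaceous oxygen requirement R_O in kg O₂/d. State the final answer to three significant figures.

Observed yield with endogenous decay: Y_obs = Y / (1 + k_d·θ_c) = 0.420 / (1 + 0.0958 × 8.29) = 0.420 / 1.794 = 0.2341 g VSS/g bCOD.
Substrate removed = Q·(S₀ − S) = 3670 m³/d × (286 − 12.7) g/m³ = 1×10^6 g/d = 1003 kg/d.
Biomass synthesised: P_X = Y_obs × 1003 = 234.8 kg VSS/d.
R_O = Q·(S₀ − S) − 1.42·P_X = 1003 − 1.42 × 234.8 = 669.6 kg O₂/d.

R_O ≈ 670 kg O₂/d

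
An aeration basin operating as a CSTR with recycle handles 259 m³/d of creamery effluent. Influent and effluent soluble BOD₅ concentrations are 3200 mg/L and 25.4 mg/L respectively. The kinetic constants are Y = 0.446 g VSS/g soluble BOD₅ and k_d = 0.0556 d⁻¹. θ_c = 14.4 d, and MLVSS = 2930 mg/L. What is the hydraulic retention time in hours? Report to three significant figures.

Rearranging the biomass balance for a CMAS with decay, V = Y·Q·ΔS·θ_c / [X·(1+k_d θ_c)] = 0.446 × 259 × (3200 − 25.4) × 14.4 / [2930 × (1 + 0.0556 × 14.4)] = 5.28×10^6 / 5276 = 1001 m³.
τ = V/Q = 1001/259 = 3.864 d, or 92.75 h.

τ ≈ 92.7 h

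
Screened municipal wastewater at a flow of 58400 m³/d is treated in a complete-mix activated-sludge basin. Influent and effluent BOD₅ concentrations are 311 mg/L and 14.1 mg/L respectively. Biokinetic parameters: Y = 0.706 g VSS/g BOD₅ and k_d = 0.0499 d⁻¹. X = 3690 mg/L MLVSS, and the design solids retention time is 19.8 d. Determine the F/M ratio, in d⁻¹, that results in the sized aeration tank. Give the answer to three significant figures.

F/M ≈ 0.149 d⁻¹

Steady-state biomass mass balance: V·X·(1 + k_d·θ_c) = Y·Q·(S₀ − S)·θ_c, so V = 0.706 × 58400 × (311 − 14.1) × 19.8 / [3690 × (1 + 0.0499 × 19.8)] = 2.42×10^8 / 7336 = 33040 m³.
Food-to-microorganism ratio F/M = Q S₀ / (V X) = 58400 × 311 / (33040 × 3690) = 0.1490 d⁻¹.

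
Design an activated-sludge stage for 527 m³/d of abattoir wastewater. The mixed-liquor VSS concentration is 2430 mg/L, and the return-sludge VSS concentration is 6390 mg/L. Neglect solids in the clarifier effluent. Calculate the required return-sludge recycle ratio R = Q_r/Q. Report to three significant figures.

R ≈ 0.614

Mass balance around the secondary clarifier (neglecting effluent solids): R = X / (X_r − X) = 2430 / (6390 − 2430) = 0.6136.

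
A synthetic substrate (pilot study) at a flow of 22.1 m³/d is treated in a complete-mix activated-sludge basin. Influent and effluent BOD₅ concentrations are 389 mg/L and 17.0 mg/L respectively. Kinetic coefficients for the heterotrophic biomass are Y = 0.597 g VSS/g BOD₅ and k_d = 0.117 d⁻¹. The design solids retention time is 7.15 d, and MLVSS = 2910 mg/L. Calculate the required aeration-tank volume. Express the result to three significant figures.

Rearranging the biomass balance for a CMAS with decay, V = Y·Q·ΔS·θ_c / [X·(1+k_d θ_c)] = 0.597 × 22.1 × (389 − 17.0) × 7.15 / [2910 × (1 + 0.117 × 7.15)] = 3.51×10^4 / 5344 = 6.566 m³.

V ≈ 6.57 m³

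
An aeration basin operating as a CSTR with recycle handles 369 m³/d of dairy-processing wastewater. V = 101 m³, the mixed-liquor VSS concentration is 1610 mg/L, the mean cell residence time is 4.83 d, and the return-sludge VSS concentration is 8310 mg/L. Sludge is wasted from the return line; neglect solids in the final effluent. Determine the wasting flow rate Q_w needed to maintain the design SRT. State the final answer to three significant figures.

Q_w ≈ 4.05 m³/d

θ_c = V·X/(Q_w·X_r) when wasting from the recycle, so Q_w = V·X/(θ_c·X_r) = 101.0 × 1610 / (4.83 × 8310) = 4.051 m³/d.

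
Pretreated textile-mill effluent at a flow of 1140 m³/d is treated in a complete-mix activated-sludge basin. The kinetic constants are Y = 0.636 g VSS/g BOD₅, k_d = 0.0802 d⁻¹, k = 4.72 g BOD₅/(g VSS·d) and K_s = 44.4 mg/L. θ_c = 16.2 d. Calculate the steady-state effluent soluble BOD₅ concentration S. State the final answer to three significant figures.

Effluent substrate depends only on kinetics and SRT: S = K_s(1 + k_d θ_c) / [θ_c(Yk − k_d) − 1] = 44.4 × (1 + 0.0802 × 16.2) / [16.2 × (0.636 × 4.72 − 0.0802) − 1] = 102.1 / 46.33 = 2.203 mg/L.

S ≈ 2.20 mg/L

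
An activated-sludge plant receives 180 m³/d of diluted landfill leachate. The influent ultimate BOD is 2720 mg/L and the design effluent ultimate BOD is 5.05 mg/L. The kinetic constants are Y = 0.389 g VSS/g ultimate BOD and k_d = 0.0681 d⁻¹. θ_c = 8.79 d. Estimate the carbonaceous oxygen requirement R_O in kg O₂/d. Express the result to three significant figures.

The observed yield is Y_obs = Y/(1 + k_d·θ_c) = 0.389 / (1 + 0.0681 × 8.79) = 0.389 / 1.599 = 0.2433 g VSS per g ultimate BOD removed.
Q·(S₀ − S) = 180 × (2720 − 5.05) × 10⁻³ = 488.7 kg/d removed.
P_X = Y_obs·Q·(S₀ − S) = 0.2433 × 488.7 = 118.9 kg VSS/d.
R_O = Q·ΔS − 1.42 P_X = 488.7 − 168.9 = 319.8 kg O₂/d.

R_O ≈ 320 kg O₂/d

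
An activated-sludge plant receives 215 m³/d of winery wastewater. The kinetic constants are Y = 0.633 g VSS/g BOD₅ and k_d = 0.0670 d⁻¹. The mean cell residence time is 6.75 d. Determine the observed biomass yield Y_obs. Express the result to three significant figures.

Observed yield with endogenous decay: Y_obs = Y / (1 + k_d·θ_c) = 0.633 / (1 + 0.0670 × 6.75) = 0.633 / 1.452 = 0.4359 g VSS/g BOD₅.

Y_obs ≈ 0.436 g VSS/g BOD₅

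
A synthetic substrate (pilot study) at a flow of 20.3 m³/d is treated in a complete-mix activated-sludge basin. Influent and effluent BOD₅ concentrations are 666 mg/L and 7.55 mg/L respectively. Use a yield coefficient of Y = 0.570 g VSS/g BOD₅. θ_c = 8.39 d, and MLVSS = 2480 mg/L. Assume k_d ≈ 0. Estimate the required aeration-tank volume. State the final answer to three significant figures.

V ≈ 25.8 m³

V·X = Y·Q·ΔS·θ_c gives V = 0.570 × 20.3 × (666 − 7.55) × 8.39 / 2480 = 25.78 m³.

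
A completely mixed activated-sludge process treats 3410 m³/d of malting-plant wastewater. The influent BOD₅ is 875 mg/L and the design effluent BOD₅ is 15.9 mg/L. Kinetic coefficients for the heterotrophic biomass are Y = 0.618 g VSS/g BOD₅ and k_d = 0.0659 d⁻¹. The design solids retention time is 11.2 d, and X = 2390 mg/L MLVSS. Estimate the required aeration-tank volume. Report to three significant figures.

V ≈ 4880 m³

From the SRT design equation V = Y Q (S₀−S) θ_c / [X (1 + k_d θ_c)] = 0.618 × 3410 × (875 − 15.9) × 11.2 / [2390 × (1 + 0.0659 × 11.2)] = 2.03×10^7 / 4154 = 4881 m³.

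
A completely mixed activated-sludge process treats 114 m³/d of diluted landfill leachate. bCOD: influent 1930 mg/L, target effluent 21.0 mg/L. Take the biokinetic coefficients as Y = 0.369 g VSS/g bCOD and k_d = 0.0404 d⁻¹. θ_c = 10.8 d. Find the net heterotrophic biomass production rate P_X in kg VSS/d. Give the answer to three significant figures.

P_X ≈ 55.9 kg VSS/d

Y_obs = Y / (1 + k_d θ_c) = 0.369 / (1 + 0.0404 × 10.8) = 0.369 / 1.436 = 0.2569.
Substrate removed = Q·(S₀ − S) = 114 m³/d × (1930 − 21.0) g/m³ = 2.18×10^5 g/d = 217.6 kg/d.
P_X = Y_obs · Q(S₀ − S) = 0.2569 × 217.6 = 55.91 kg VSS/d.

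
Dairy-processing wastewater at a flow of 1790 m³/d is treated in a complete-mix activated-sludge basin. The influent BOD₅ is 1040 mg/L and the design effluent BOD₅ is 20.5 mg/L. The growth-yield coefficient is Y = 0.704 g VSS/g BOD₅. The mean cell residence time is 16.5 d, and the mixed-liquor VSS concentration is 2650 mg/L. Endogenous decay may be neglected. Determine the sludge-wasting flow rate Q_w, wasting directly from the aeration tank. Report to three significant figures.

Biomass mass balance (decay neglected): V·X = Y·Q·(S₀ − S)·θ_c, so V = 0.704 × 1790 × (1040 − 20.5) × 16.5 / 2650 = 7999 m³.
Wasting from the aeration tank: Q_w = V / θ_c = 7999 / 16.5 = 484.8 m³/d.

Q_w ≈ 485 m³/d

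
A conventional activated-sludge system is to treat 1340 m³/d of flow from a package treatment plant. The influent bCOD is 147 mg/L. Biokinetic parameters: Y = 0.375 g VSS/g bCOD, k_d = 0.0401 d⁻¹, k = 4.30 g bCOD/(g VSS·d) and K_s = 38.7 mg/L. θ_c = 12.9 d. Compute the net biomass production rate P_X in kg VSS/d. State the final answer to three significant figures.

From the Monod/SRT balance for a CMAS, S = K_s·(1+k_d θ_c)/[θ_c·(Y k − k_d) − 1] = 38.7 × (1 + 0.0401 × 12.9) / [12.9 × (0.375 × 4.30 − 0.0401) − 1] = 58.72 / 19.28 = 3.045 mg/L.
Y_obs = Y / (1 + k_d θ_c) = 0.375 / (1 + 0.0401 × 12.9) = 0.375 / 1.517 = 0.2472.
Q·(S₀ − S) = 1340 × (147 − 3.04) × 10⁻³ = 192.9 kg/d removed.
So the net sludge growth is P_X = 0.2472 × 192.9 = 47.68 kg VSS/d.

P_X ≈ 47.7 kg VSS/d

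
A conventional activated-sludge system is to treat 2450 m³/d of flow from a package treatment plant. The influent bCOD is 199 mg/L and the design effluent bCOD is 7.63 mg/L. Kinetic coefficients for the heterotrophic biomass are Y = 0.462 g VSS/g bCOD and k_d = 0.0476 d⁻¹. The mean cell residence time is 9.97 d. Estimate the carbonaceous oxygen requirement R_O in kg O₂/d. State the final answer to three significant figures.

Observed yield with endogenous decay: Y_obs = Y / (1 + k_d·θ_c) = 0.462 / (1 + 0.0476 × 9.97) = 0.462 / 1.475 = 0.3133 g VSS/g bCOD.
ΔS = 199 − 7.63 = 191.4 mg/L, so the substrate removal rate is 2450 × 191.4/1000 = 468.9 kg bCOD/d.
Net sludge production P_X = 0.3133 × 468.9 = 146.9 kg VSS/d.
R_O = Q·ΔS − 1.42 P_X = 468.9 − 208.6 = 260.3 kg O₂/d.

R_O ≈ 260 kg O₂/d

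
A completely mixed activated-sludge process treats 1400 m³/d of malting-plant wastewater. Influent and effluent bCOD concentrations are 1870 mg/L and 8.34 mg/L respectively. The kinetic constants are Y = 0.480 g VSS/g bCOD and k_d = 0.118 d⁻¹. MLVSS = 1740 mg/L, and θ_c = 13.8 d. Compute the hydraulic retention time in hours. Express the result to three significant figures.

From the SRT design equation V = Y Q (S₀−S) θ_c / [X (1 + k_d θ_c)] = 0.480 × 1400 × (1870 − 8.34) × 13.8 / [1740 × (1 + 0.118 × 13.8)] = 1.73×10^7 / 4573 = 3775 m³.
HRT = V/Q = 3775 m³ / 1400 m³·d⁻¹ = 2.696 d × 24 = 64.71 h.

τ ≈ 64.7 h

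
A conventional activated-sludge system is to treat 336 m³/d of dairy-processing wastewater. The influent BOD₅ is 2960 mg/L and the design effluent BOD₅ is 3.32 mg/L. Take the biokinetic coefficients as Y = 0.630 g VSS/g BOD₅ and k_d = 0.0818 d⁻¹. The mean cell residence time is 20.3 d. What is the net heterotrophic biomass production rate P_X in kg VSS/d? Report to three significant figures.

Y_obs = Y / (1 + k_d θ_c) = 0.630 / (1 + 0.0818 × 20.3) = 0.630 / 2.661 = 0.2368.
Mass of BOD₅ removed per day: Q(S₀ − S) = 336 × 2957 g/m³ = 993.4 kg/d.
P_X = Y_obs · Q(S₀ − S) = 0.2368 × 993.4 = 235.2 kg VSS/d.

P_X ≈ 235 kg VSS/d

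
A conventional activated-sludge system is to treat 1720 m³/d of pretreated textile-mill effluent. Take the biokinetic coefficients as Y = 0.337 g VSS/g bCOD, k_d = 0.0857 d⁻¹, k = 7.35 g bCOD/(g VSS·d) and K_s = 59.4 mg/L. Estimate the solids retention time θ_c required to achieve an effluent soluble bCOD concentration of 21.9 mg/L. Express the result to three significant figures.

θ_c ≈ 1.72 d

From 1/θ_c = Y·k·S/(K_s + S) − k_d: Y·k·S/(K_s+S) = 0.337 × 7.35 × 21.9 / (59.4 + 21.9) = 0.6672 d⁻¹.
1/θ_c = 0.6672 − 0.0857 = 0.5815 d⁻¹, so θ_c = 1.720 d.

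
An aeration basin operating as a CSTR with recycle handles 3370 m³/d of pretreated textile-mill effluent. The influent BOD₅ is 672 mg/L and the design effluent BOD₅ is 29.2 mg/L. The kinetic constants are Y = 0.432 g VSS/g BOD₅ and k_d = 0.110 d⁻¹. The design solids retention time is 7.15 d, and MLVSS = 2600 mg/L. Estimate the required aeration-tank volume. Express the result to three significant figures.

Rearranging the biomass balance for a CMAS with decay, V = Y·Q·ΔS·θ_c / [X·(1+k_d θ_c)] = 0.432 × 3370 × (672 − 29.2) × 7.15 / [2600 × (1 + 0.110 × 7.15)] = 6.69×10^6 / 4645 = 1441 m³.

V ≈ 1440 m³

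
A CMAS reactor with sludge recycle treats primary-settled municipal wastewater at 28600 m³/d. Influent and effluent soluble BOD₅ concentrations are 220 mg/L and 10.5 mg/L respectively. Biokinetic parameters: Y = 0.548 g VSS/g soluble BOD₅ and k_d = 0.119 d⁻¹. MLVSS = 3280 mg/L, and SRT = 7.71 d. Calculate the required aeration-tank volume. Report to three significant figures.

V ≈ 4030 m³

From the SRT design equation V = Y Q (S₀−S) θ_c / [X (1 + k_d θ_c)] = 0.548 × 28600 × (220 − 10.5) × 7.71 / [3280 × (1 + 0.119 × 7.71)] = 2.53×10^7 / 6289 = 4025 m³.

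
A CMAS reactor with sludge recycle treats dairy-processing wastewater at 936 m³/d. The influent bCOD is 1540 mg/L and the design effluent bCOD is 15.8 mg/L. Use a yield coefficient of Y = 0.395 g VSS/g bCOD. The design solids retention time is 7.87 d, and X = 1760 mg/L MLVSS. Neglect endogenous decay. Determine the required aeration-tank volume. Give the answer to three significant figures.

V ≈ 2520 m³

Biomass mass balance (decay neglected): V·X = Y·Q·(S₀ − S)·θ_c, so V = 0.395 × 936 × (1540 − 15.8) × 7.87 / 1760 = 2520 m³.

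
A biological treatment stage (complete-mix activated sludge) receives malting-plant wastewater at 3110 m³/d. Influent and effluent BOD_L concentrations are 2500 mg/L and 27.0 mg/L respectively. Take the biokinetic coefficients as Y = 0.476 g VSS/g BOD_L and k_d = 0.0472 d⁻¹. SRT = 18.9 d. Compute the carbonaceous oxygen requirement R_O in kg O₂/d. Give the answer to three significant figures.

Correct the yield for decay: Y_obs = Y/(1 + k_d θ_c) = 0.476 / (1 + 0.0472 × 18.9) = 0.476 / 1.892 = 0.2516.
Q·(S₀ − S) = 3110 × (2500 − 27.0) × 10⁻³ = 7691 kg/d removed.
P_X = Y_obs·Q·(S₀ − S) = 0.2516 × 7691 = 1935 kg VSS/d.
R_O = Q·ΔS − 1.42 P_X = 7691 − 2748 = 4944 kg O₂/d.

R_O ≈ 4940 kg O₂/d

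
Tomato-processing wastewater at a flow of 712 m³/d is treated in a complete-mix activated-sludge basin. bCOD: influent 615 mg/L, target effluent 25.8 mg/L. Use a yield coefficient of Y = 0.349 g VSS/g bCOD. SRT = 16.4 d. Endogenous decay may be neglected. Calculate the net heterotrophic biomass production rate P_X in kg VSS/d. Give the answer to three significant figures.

P_X ≈ 146 kg VSS/d

No decay correction is needed, so Y_obs = Y = 0.349.
Q·(S₀ − S) = 712 × (615 − 25.8) × 10⁻³ = 419.5 kg/d removed.
Biomass produced: P_X = Y_obs·Q·ΔS = 0.3490 × 419.5 ≈ 146.4 kg VSS/d.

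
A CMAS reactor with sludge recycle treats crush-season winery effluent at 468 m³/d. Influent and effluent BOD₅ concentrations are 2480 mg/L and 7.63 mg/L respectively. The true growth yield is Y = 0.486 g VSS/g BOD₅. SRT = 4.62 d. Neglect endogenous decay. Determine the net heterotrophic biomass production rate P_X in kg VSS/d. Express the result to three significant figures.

P_X ≈ 562 kg VSS/d

With endogenous decay neglected, the observed yield equals the true yield: Y_obs = Y = 0.486 g VSS/g BOD₅.
Q·(S₀ − S) = 468 × (2480 − 7.63) × 10⁻³ = 1157 kg/d removed.
Biomass produced: P_X = Y_obs·Q·ΔS = 0.4860 × 1157 ≈ 562.3 kg VSS/d.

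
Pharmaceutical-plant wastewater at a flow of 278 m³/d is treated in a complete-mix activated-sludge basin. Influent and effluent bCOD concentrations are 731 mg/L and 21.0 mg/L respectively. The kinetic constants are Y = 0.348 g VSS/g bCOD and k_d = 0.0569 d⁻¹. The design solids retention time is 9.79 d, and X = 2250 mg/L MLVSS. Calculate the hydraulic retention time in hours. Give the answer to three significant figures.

Steady-state biomass mass balance: V·X·(1 + k_d·θ_c) = Y·Q·(S₀ − S)·θ_c, so V = 0.348 × 278 × (731 − 21.0) × 9.79 / [2250 × (1 + 0.0569 × 9.79)] = 6.72×10^5 / 3503 = 191.9 m³.
Hydraulic retention time τ = V/Q = 191.9 / 278 = 0.6905 d = 16.57 h.

τ ≈ 16.6 h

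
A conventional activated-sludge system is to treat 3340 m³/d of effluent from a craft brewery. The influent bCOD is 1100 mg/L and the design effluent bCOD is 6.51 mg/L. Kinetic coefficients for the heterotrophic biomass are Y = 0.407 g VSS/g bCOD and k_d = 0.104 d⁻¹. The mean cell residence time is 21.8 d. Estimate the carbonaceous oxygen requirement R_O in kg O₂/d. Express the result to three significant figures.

The observed yield is Y_obs = Y/(1 + k_d·θ_c) = 0.407 / (1 + 0.104 × 21.8) = 0.407 / 3.267 = 0.1246 g VSS per g bCOD removed.
Q·(S₀ − S) = 3340 × (1100 − 6.51) × 10⁻³ = 3652 kg/d removed.
Biomass synthesised: P_X = Y_obs × 3652 = 455.0 kg VSS/d.
Carbonaceous O₂ demand = substrate oxidised − cell-mass equivalent = 3652 − 1.42 × 455.0 = 3006 kg O₂/d.

R_O ≈ 3010 kg O₂/d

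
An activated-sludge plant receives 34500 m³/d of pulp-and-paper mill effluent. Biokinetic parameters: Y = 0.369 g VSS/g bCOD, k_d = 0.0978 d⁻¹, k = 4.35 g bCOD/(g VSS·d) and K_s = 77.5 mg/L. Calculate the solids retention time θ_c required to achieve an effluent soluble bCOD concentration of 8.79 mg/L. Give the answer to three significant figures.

From 1/θ_c = Y·k·S/(K_s + S) − k_d: Y·k·S/(K_s+S) = 0.369 × 4.35 × 8.79 / (77.5 + 8.79) = 0.1635 d⁻¹.
θ_c = 1/(μ − k_d) = 1/(0.1635 − 0.0978) = 1/0.06571 = 15.22 d.

θ_c ≈ 15.2 d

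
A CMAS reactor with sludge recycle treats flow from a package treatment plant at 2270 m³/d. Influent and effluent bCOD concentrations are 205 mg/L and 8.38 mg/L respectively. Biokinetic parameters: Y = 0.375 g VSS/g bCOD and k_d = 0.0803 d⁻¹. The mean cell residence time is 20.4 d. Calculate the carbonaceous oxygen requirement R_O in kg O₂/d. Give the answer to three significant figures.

Observed yield with endogenous decay: Y_obs = Y / (1 + k_d·θ_c) = 0.375 / (1 + 0.0803 × 20.4) = 0.375 / 2.638 = 0.1421 g VSS/g bCOD.
Mass of bCOD removed per day: Q(S₀ − S) = 2270 × 196.6 g/m³ = 446.3 kg/d.
Net sludge production P_X = 0.1421 × 446.3 = 63.44 kg VSS/d.
R_O = Q·ΔS − 1.42 P_X = 446.3 − 90.09 = 356.2 kg O₂/d.

R_O ≈ 356 kg O₂/d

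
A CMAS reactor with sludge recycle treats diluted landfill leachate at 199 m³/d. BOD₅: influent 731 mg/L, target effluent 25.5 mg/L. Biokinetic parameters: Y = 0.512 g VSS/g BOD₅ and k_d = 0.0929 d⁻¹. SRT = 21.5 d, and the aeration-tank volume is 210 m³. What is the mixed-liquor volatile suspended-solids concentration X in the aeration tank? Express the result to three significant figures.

From V·X·(1 + k_d·θ_c) = Y·Q·(S₀ − S)·θ_c: X = 0.512 × 199 × (731 − 25.5) × 21.5 / [210 × (1 + 0.0929 × 21.5)] = 2455 mg/L.

X ≈ 2460 mg/L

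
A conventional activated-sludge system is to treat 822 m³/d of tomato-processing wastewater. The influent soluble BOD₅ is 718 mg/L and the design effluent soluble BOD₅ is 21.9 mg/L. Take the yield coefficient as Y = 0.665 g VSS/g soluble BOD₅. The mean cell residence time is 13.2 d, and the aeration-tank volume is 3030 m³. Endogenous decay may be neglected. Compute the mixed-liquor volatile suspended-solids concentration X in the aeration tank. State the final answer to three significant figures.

X = Y·Q·ΔS·θ_c / V = 0.665 × 822 × (718 − 21.9) × 13.2 / 3030 = 1658 mg/L.

X ≈ 1660 mg/L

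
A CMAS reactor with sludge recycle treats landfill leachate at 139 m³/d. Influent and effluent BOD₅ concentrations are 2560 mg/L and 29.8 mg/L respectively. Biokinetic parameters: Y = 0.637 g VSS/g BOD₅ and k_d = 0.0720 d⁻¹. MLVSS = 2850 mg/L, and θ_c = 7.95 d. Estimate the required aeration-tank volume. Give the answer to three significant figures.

V ≈ 397 m³

From the SRT design equation V = Y Q (S₀−S) θ_c / [X (1 + k_d θ_c)] = 0.637 × 139 × (2560 − 29.8) × 7.95 / [2850 × (1 + 0.0720 × 7.95)] = 1.78×10^6 / 4481 = 397.4 m³.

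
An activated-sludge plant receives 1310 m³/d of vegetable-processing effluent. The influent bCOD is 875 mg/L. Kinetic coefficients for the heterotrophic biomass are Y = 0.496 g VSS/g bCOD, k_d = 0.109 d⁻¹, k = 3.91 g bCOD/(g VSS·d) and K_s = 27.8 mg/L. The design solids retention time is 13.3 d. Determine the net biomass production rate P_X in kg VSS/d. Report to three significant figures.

Effluent substrate depends only on kinetics and SRT: S = K_s(1 + k_d θ_c) / [θ_c(Yk − k_d) − 1] = 27.8 × (1 + 0.109 × 13.3) / [13.3 × (0.496 × 3.91 − 0.109) − 1] = 68.10 / 23.34 = 2.917 mg/L.
Y_obs = Y / (1 + k_d θ_c) = 0.496 / (1 + 0.109 × 13.3) = 0.496 / 2.450 = 0.2025.
Mass of bCOD removed per day: Q(S₀ − S) = 1310 × 872.1 g/m³ = 1142 kg/d.
P_X = Y_obs · Q(S₀ − S) = 0.2025 × 1142 = 231.3 kg VSS/d.

P_X ≈ 231 kg VSS/d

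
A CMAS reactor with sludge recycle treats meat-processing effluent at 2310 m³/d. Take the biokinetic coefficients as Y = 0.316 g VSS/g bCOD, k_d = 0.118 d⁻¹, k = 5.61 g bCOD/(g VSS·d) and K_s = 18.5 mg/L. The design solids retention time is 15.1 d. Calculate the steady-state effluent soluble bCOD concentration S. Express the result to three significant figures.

S ≈ 2.15 mg/L

For a completely mixed reactor with recycle the Lawrence–McCarty relation gives S = K_s·(1 + k_d·θ_c) / [θ_c·(Y·k − k_d) − 1] = 18.5 × (1 + 0.118 × 15.1) / [15.1 × (0.316 × 5.61 − 0.118) − 1] = 51.46 / 23.99 = 2.145 mg/L.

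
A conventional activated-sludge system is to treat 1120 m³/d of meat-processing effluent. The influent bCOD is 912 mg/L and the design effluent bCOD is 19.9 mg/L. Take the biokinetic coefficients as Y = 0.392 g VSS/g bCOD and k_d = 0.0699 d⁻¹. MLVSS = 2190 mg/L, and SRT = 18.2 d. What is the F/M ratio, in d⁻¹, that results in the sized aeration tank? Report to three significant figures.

F/M ≈ 0.326 d⁻¹

Steady-state biomass mass balance: V·X·(1 + k_d·θ_c) = Y·Q·(S₀ − S)·θ_c, so V = 0.392 × 1120 × (912 − 19.9) × 18.2 / [2190 × (1 + 0.0699 × 18.2)] = 7.13×10^6 / 4976 = 1433 m³.
Food-to-microorganism ratio F/M = Q S₀ / (V X) = 1120 × 912 / (1433 × 2190) = 0.3256 d⁻¹.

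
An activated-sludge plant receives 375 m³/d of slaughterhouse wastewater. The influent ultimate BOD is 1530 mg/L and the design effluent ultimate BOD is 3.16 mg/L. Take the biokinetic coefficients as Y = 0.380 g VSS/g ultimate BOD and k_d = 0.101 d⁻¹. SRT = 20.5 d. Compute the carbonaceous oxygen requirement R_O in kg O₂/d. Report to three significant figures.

Y_obs = Y / (1 + k_d θ_c) = 0.380 / (1 + 0.101 × 20.5) = 0.380 / 3.071 = 0.1238.
Substrate removed = Q·(S₀ − S) = 375 m³/d × (1530 − 3.16) g/m³ = 5.73×10^5 g/d = 572.6 kg/d.
Net sludge production P_X = 0.1238 × 572.6 = 70.86 kg VSS/d.
Carbonaceous O₂ demand = substrate oxidised − cell-mass equivalent = 572.6 − 1.42 × 70.86 = 471.9 kg O₂/d.

R_O ≈ 472 kg O₂/d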